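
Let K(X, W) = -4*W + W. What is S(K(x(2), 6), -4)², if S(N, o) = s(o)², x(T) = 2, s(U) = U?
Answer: 256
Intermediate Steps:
K(X, W) = -3*W
S(N, o) = o²
S(K(x(2), 6), -4)² = ((-4)²)² = 16² = 256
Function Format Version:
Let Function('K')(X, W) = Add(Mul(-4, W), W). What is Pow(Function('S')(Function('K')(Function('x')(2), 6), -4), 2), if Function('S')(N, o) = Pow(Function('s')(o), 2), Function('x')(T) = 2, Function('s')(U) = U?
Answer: 256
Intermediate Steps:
Function('K')(X, W) = Mul(-3, W)
Function('S')(N, o) = Pow(o, 2)
Pow(Function('S')(Function('K')(Function('x')(2), 6), -4), 2) = Pow(Pow(-4, 2), 2) = Pow(16, 2) = 256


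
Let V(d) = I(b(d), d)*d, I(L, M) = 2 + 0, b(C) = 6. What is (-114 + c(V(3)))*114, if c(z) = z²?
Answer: -8892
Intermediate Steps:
I(L, M) = 2
V(d) = 2*d
(-114 + c(V(3)))*114 = (-114 + (2*3)²)*114 = (-114 + 6²)*114 = (-114 + 36)*114 = -78*114 = -8892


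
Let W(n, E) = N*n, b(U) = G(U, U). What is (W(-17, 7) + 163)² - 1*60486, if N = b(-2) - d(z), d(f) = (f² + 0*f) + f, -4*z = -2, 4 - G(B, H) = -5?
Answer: -959495/16 ≈ -59968.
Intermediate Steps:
G(B, H) = 9 (G(B, H) = 4 - 1*(-5) = 4 + 5 = 9)
b(U) = 9
z = ½ (z = -¼*(-2) = ½ ≈ 0.50000)
d(f) = f + f² (d(f) = (f² + 0) + f = f² + f = f + f²)
N = 33/4 (N = 9 - (1 + ½)/2 = 9 - 3/(2*2) = 9 - 1*¾ = 9 - ¾ = 33/4 ≈ 8.2500)
W(n, E) = 33*n/4
(W(-17, 7) + 163)² - 1*60486 = ((33/4)*(-17) + 163)² - 1*60486 = (-561/4 + 163)² - 60486 = (91/4)² - 60486 = 8281/16 - 60486 = -959495/16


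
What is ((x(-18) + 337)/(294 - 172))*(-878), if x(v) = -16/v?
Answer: -1334999/549 ≈ -2431.7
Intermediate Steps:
((x(-18) + 337)/(294 - 172))*(-878) = ((-16/(-18) + 337)/(294 - 172))*(-878) = ((-16*(-1/18) + 337)/122)*(-878) = ((8/9 + 337)*(1/122))*(-878) = ((3041/9)*(1/122))*(-878) = (3041/1098)*(-878) = -1334999/549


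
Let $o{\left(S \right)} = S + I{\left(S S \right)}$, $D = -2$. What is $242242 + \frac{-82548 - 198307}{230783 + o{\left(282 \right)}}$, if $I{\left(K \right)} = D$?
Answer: $\frac{55972882391}{231063} \approx 2.4224 \cdot 10^{5}$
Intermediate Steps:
$I{\left(K \right)} = -2$
$o{\left(S \right)} = -2 + S$ ($o{\left(S \right)} = S - 2 = -2 + S$)
$242242 + \frac{-82548 - 198307}{230783 + o{\left(282 \right)}} = 242242 + \frac{-82548 - 198307}{230783 + \left(-2 + 282\right)} = 242242 - \frac{280855}{230783 + 280} = 242242 - \frac{280855}{231063} = \frac{55972882391}{231063}$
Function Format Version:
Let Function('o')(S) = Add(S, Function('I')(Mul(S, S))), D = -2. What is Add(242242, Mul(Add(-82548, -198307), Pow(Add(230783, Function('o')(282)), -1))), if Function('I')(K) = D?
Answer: Rational(55972882391, 231063) ≈ 2.4224e+5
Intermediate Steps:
Function('I')(K) = -2
Function('o')(S) = Add(-2, S) (Function('o')(S) = Add(S, -2) = Add(-2, S))
Add(242242, Mul(Add(-82548, -198307), Pow(Add(230783, Function('o')(282)), -1))) = Add(242242, Mul(Add(-82548, -198307), Pow(Add(230783, Add(-2, 282)), -1))) = Add(242242, Mul(-280855, Pow(Add(230783, 280), -1))) = Add(242242, Mul(-280855, Pow(231063, -1))) = Add(242242, Mul(-280855, Rational(1, 231063))) = Add(242242, Rational(-280855, 231063)) = Rational(55972882391, 231063)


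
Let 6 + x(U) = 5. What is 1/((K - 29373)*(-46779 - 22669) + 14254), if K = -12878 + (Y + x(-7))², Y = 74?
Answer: 1/2564173310 ≈ 3.8999e-10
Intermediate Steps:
x(U) = -1 (x(U) = -6 + 5 = -1)
K = -7549 (K = -12878 + (74 - 1)² = -12878 + 73² = -12878 + 5329 = -7549)
1/((K - 29373)*(-46779 - 22669) + 14254) = 1/((-7549 - 29373)*(-46779 - 22669) + 14254) = 1/(-36922*(-69448) + 14254) = 1/(2564159056 + 14254) = 1/2564173310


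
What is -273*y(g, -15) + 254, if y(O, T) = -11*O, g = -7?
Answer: -20767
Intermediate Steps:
-273*y(g, -15) + 254 = -(-3003)*(-7) + 254 = -273*77 + 254 = -21021 + 254 = -20767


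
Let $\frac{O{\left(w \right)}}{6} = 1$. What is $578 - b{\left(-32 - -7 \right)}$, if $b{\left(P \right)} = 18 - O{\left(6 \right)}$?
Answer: $566$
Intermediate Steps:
$O{\left(w \right)} = 6$ ($O{\left(w \right)} = 6 \cdot 1 = 6$)
$b{\left(P \right)} = 12$ ($b{\left(P \right)} = 18 - 6 = 12$)
$578 - b{\left(-32 - -7 \right)} = 578 - 12 = 566$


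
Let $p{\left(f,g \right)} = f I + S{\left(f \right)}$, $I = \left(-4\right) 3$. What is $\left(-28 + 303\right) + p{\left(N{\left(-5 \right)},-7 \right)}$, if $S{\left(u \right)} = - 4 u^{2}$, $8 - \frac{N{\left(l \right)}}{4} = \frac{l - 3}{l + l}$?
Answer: $- \frac{84709}{25} \approx -3388.4$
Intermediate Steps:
$N{\left(l \right)} = 32 - \frac{2 \left(-3 + l\right)}{l}$ ($N{\left(l \right)} = 32 - 4 \frac{l - 3}{l + l} = 32 - 4 \frac{-3 + l}{2 l} = 32 - \frac{2 \left(-3 + l\right)}{l}$)
$I = -12$
$p{\left(f,g \right)} = - 12 f - 4 f^{2}$ ($p{\left(f,g \right)} = f \left(-12\right) - 4 f^{2} = - 12 f - 4 f^{2}$)
$\left(-28 + 303\right) + p{\left(N{\left(-5 \right)},-7 \right)} = \left(-28 + 303\right) + 4 \left(30 + \frac{6}{-5}\right) \left(-3 - \left(30 + \frac{6}{-5}\right)\right) = 275 + 4 \left(30 + 6 \left(- \frac{1}{5}\right)\right) \left(-3 - \left(30 + 6 \left(- \frac{1}{5}\right)\right)\right) = 275 + 4 \left(30 - \frac{6}{5}\right) \left(-3 - \left(30 - \frac{6}{5}\right)\right) = 275 + 4 \cdot \frac{144}{5} \left(-3 - \frac{144}{5}\right) = 275 + 4 \cdot \frac{144}{5} \left(- \frac{159}{5}\right) = 275 - \frac{91584}{25} = - \frac{84709}{25}$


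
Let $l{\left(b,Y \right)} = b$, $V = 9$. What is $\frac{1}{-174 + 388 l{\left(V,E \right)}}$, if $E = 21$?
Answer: $\frac{1}{3318} \approx 0.00030139$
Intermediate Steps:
$\frac{1}{-174 + 388 l{\left(V,E \right)}} = \frac{1}{-174 + 388 \cdot 9} = \frac{1}{-174 + 3492} = \frac{1}{3318}$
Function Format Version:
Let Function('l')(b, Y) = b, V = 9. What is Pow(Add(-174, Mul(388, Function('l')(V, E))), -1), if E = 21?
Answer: Rational(1, 3318) ≈ 0.00030139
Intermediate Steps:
Pow(Add(-174, Mul(388, Function('l')(V, E))), -1) = Pow(Add(-174, Mul(388, 9)), -1) = Pow(Add(-174, 3492), -1) = Pow(3318, -1) = Rational(1, 3318)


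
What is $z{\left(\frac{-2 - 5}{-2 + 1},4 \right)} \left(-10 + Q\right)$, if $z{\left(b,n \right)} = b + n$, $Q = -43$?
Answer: $-583$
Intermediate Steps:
$z{\left(\frac{-2 - 5}{-2 + 1},4 \right)} \left(-10 + Q\right) = \left(\frac{-2 - 5}{-2 + 1} + 4\right) \left(-10 - 43\right) = \left(- \frac{7}{-1} + 4\right) \left(-53\right) = \left(\left(-7\right) \left(-1\right) + 4\right) \left(-53\right) = \left(7 + 4\right) \left(-53\right) = 11 \left(-53\right) = -583$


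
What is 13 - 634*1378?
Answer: -873639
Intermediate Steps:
13 - 634*1378 = 13 - 873652 = -873639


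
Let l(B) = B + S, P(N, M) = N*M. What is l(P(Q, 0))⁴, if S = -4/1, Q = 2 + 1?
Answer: 256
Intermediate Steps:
Q = 3
P(N, M) = M*N
S = -4 (S = -4*1 = -4)
l(B) = -4 + B (l(B) = B - 4 = -4 + B)
l(P(Q, 0))⁴ = (-4 + 0*3)⁴ = (-4 + 0)⁴ = (-4)⁴ = 256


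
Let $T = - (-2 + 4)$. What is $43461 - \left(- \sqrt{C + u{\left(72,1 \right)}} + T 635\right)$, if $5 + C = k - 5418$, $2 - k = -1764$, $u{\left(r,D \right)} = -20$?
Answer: $44731 + i \sqrt{3677} \approx 44731.0 + 60.638 i$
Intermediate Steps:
$k = 1766$ ($k = 2 - -1764 = 2 + 1764 = 1766$)
$T = -2$ ($T = \left(-1\right) 2 = -2$)
$C = -3657$ ($C = -5 + \left(1766 - 5418\right) = -5 - 3652 = -3657$)
$43461 - \left(- \sqrt{C + u{\left(72,1 \right)}} + T 635\right) = 43461 + \left(\sqrt{-3657 - 20} - \left(-2\right) 635\right) = 43461 + \left(\sqrt{-3677} - -1270\right) = 43461 + \left(i \sqrt{3677} + 1270\right) = 43461 + \left(1270 + i \sqrt{3677}\right) = 44731 + i \sqrt{3677}$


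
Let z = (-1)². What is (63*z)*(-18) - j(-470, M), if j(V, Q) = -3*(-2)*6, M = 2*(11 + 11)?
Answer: -1170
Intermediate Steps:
M = 44 (M = 2*22 = 44)
z = 1
j(V, Q) = 36 (j(V, Q) = 6*6 = 36)
(63*z)*(-18) - j(-470, M) = (63*1)*(-18) - 1*36 = 63*(-18) - 36 = -1134 - 36 = -1170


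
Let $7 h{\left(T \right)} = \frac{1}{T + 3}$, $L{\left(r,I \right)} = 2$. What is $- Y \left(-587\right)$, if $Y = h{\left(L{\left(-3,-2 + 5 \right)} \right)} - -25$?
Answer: $\frac{514212}{35} \approx 14692.0$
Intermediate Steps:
$h{\left(T \right)} = \frac{1}{7 \left(3 + T\right)}$ ($h{\left(T \right)} = \frac{1}{7 \left(T + 3\right)} = \frac{1}{7 \left(3 + T\right)}$)
$Y = \frac{876}{35}$ ($Y = \frac{1}{7 \left(3 + 2\right)} - -25 = \frac{1}{7 \cdot 5} + 25 = \frac{1}{7} \cdot \frac{1}{5} + 25 = \frac{1}{35} + 25 = \frac{876}{35} \approx 25.029$)
$- Y \left(-587\right) = \left(-1\right) \frac{876}{35} \left(-587\right) = \left(- \frac{876}{35}\right) \left(-587\right) = \frac{514212}{35}$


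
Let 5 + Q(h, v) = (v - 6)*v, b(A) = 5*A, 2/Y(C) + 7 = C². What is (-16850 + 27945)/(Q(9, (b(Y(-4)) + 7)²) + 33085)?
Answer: 72794295/242846227 ≈ 0.29975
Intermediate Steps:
Y(C) = 2/(-7 + C²)
Q(h, v) = -5 + v*(-6 + v) (Q(h, v) = -5 + (v - 6)*v = -5 + (-6 + v)*v = -5 + v*(-6 + v))
(-16850 + 27945)/(Q(9, (b(Y(-4)) + 7)²) + 33085) = (-16850 + 27945)/((-5 + ((5*(2/(-7 + (-4)²)) + 7)²)² - 6*(5*(2/(-7 + (-4)²)) + 7)²) + 33085) = 11095/((-5 + ((5*(2/(-7 + 16)) + 7)²)² - 6*(5*(2/(-7 + 16)) + 7)²) + 33085) = 11095/((-5 + ((5*(2/9) + 7)²)² - 6*(5*(2/9) + 7)²) + 33085) = 11095/((-5 + ((10/9 + 7)²)² - 6*(10/9 + 7)²) + 33085) = 11095/((-5 + ((73/9)²)² - 6*(73/9)²) + 33085) = 11095/((-5 + (5329/81)² - 6*5329/81) + 33085) = 11095/((-5 + 28398241/6561 - 10658/27) + 33085) = 11095/(25775542/6561 + 33085) = 11095/(242846227/6561) = 11095*(6561/242846227) = 72794295/242846227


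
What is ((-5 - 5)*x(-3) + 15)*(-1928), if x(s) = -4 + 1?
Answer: -86760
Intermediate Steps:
x(s) = -3
((-5 - 5)*x(-3) + 15)*(-1928) = ((-5 - 5)*(-3) + 15)*(-1928) = (-10*(-3) + 15)*(-1928) = (30 + 15)*(-1928) = 45*(-1928) = -86760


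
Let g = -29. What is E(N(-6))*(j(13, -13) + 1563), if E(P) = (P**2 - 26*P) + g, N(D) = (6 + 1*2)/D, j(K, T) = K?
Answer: 105592/9 ≈ 11732.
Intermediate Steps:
N(D) = 8/D (N(D) = (6 + 2)/D = 8/D)
E(P) = -29 + P**2 - 26*P (E(P) = (P**2 - 26*P) - 29 = -29 + P**2 - 26*P)
E(N(-6))*(j(13, -13) + 1563) = (-29 + (8/(-6))**2 - 208/(-6))*(13 + 1563) = (-29 + (8*(-1/6))**2 - 208*(-1)/6)*1576 = (-29 + (-4/3)**2 - 26*(-4/3))*1576 = (-29 + 16/9 + 104/3)*1576 = (67/9)*1576 = 105592/9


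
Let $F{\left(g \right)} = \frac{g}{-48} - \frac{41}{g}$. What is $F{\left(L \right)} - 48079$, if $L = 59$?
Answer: $- \frac{136165177}{2832} \approx -48081.0$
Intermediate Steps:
$F{\left(g \right)} = - \frac{41}{g} - \frac{g}{48}$ ($F{\left(g \right)} = g \left(- \frac{1}{48}\right) - \frac{41}{g} = - \frac{g}{48} - \frac{41}{g} = - \frac{41}{g} - \frac{g}{48}$)
$F{\left(L \right)} - 48079 = \left(- \frac{41}{59} - \frac{59}{48}\right) - 48079 = - \frac{5449}{2832} - 48079 = - \frac{136165177}{2832}$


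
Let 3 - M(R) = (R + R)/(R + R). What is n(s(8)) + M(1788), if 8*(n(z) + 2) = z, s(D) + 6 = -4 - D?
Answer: -9/4 ≈ -2.2500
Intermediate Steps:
s(D) = -10 - D (s(D) = -6 + (-4 - D) = -10 - D)
M(R) = 2 (M(R) = 3 - (R + R)/(R + R) = 3 - 2*R/(2*R) = 3 - 2*R*1/(2*R) = 3 - 1*1 = 3 - 1 = 2)
n(z) = -2 + z/8
n(s(8)) + M(1788) = (-2 + (-10 - 1*8)/8) + 2 = (-2 + (-10 - 8)/8) + 2 = (-2 + (1/8)*(-18)) + 2 = (-2 - 9/4) + 2 = -17/4 + 2 = -9/4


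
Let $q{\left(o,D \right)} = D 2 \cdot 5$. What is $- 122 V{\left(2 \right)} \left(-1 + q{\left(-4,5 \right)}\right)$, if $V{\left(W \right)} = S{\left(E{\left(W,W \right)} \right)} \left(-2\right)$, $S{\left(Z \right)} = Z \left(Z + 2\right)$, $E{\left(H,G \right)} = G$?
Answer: $95648$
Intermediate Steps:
$S{\left(Z \right)} = Z \left(2 + Z\right)$
$V{\left(W \right)} = - 2 W \left(2 + W\right)$ ($V{\left(W \right)} = W \left(2 + W\right) \left(-2\right) = - 2 W \left(2 + W\right)$)
$q{\left(o,D \right)} = 10 D$ ($q{\left(o,D \right)} = 2 D 5 = 10 D$)
$- 122 V{\left(2 \right)} \left(-1 + q{\left(-4,5 \right)}\right) = - 122 \left(-2\right) 2 \left(2 + 2\right) \left(-1 + 10 \cdot 5\right) = - 122 \left(-2\right) 2 \cdot 4 \left(-1 + 50\right) = - 122 \left(\left(-16\right) 49\right) = \left(-122\right) \left(-784\right) = 95648$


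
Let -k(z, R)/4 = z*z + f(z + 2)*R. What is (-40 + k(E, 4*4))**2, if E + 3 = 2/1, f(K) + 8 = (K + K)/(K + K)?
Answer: 163216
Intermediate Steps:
f(K) = -7 (f(K) = -8 + (K + K)/(K + K) = -8 + (2*K)/((2*K)) = -8 + (2*K)*(1/(2*K)) = -8 + 1 = -7)
E = -1 (E = -3 + 2/1 = -3 + 2*1 = -3 + 2 = -1)
k(z, R) = -4*z**2 + 28*R (k(z, R) = -4*(z*z - 7*R) = -4*(z**2 - 7*R) = -4*z**2 + 28*R)
(-40 + k(E, 4*4))**2 = (-40 + (-4*(-1)**2 + 28*(4*4)))**2 = (-40 + (-4*1 + 28*16))**2 = (-40 + (-4 + 448))**2 = (-40 + 444)**2 = 404**2 = 163216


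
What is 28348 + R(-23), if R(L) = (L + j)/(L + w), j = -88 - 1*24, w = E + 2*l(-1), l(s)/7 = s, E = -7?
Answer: 1247447/44 ≈ 28351.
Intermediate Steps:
l(s) = 7*s
w = -21 (w = -7 + 2*(7*(-1)) = -7 + 2*(-7) = -7 - 14 = -21)
j = -112 (j = -88 - 24 = -112)
R(L) = (-112 + L)/(-21 + L) (R(L) = (L - 112)/(L - 21) = (-112 + L)/(-21 + L))
28348 + R(-23) = 28348 + (-112 - 23)/(-21 - 23) = 28348 - 135/(-44) = 28348 - 1/44*(-135) = 28348 + 135/44 = 1247447/44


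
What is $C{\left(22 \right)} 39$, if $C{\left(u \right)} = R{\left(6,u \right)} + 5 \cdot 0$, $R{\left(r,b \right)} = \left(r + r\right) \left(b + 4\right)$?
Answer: $12168$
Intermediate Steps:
$R{\left(r,b \right)} = 2 r \left(4 + b\right)$
$C{\left(u \right)} = 48 + 12 u$ ($C{\left(u \right)} = 2 \cdot 6 \left(4 + u\right) + 5 \cdot 0 = \left(48 + 12 u\right) + 0 = 48 + 12 u$)
$C{\left(22 \right)} 39 = \left(48 + 12 \cdot 22\right) 39 = \left(48 + 264\right) 39 = 312 \cdot 39 = 12168$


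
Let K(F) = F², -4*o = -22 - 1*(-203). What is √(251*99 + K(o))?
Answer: √430345/4 ≈ 164.00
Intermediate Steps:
o = -181/4 (o = -(-22 - 1*(-203))/4 = -(-22 + 203)/4 = -¼*181 = -181/4 ≈ -45.250)
√(251*99 + K(o)) = √(251*99 + (-181/4)²) = √(24849 + 32761/16) = √(430345/16) = √430345/4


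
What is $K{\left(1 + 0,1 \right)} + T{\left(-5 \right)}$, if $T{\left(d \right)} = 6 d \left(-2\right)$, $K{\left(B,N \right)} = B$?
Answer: $61$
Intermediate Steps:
$T{\left(d \right)} = - 12 d$
$K{\left(1 + 0,1 \right)} + T{\left(-5 \right)} = \left(1 + 0\right) - -60 = 1 + 60 = 61$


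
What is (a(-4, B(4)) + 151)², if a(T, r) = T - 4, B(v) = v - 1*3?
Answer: 20449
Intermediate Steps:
B(v) = -3 + v (B(v) = v - 3 = -3 + v)
a(T, r) = -4 + T
(a(-4, B(4)) + 151)² = ((-4 - 4) + 151)² = (-8 + 151)² = 143² = 20449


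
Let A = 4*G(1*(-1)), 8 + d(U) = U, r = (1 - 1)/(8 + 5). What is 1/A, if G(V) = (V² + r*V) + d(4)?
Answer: -1/12 ≈ -0.083333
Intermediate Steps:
r = 0 (r = 0/13 = 0*(1/13) = 0)
d(U) = -8 + U
G(V) = -4 + V² (G(V) = (V² + 0*V) + (-8 + 4) = (V² + 0) - 4 = V² - 4 = -4 + V²)
A = -12 (A = 4*(-4 + (1*(-1))²) = 4*(-4 + (-1)²) = 4*(-4 + 1) = 4*(-3) = -12)
1/A = 1/(-12) = -1/12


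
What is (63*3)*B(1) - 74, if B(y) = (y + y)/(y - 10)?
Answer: -116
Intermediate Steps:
B(y) = 2*y/(-10 + y) (B(y) = (2*y)/(-10 + y) = 2*y/(-10 + y))
(63*3)*B(1) - 74 = (63*3)*(2*1/(-10 + 1)) - 74 = 189*(2*1/(-9)) - 74 = 189*(2*1*(-⅑)) - 74 = 189*(-2/9) - 74 = -42 - 74 = -116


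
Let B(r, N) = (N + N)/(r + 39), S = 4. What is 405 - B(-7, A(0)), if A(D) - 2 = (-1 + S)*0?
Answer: 3239/8 ≈ 404.88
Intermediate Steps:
A(D) = 2 (A(D) = 2 + (-1 + 4)*0 = 2 + 3*0 = 2 + 0 = 2)
B(r, N) = 2*N/(39 + r) (B(r, N) = (2*N)/(39 + r) = 2*N/(39 + r))
405 - B(-7, A(0)) = 405 - 2*2/(39 - 7) = 405 - 2*2/32 = 405 - 1*⅛ = 405 - ⅛ = 3239/8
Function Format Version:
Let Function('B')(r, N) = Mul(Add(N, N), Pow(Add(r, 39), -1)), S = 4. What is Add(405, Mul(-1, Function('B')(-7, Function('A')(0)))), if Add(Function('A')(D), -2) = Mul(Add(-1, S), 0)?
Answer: Rational(3239, 8) ≈ 404.88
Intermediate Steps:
Function('A')(D) = 2 (Function('A')(D) = Add(2, Mul(Add(-1, 4), 0)) = Add(2, Mul(3, 0)) = Add(2, 0) = 2)
Function('B')(r, N) = Mul(2, N, Pow(Add(39, r), -1)) (Function('B')(r, N) = Mul(Mul(2, N), Pow(Add(39, r), -1)) = Mul(2, N, Pow(Add(39, r), -1)))
Add(405, Mul(-1, Function('B')(-7, Function('A')(0)))) = Add(405, Mul(-1, Mul(2, 2, Pow(Add(39, -7), -1)))) = Add(405, Mul(-1, Mul(2, 2, Pow(32, -1)))) = Add(405, Mul(-1, Mul(2, 2, Rational(1, 32)))) = Add(405, Mul(-1, Rational(1, 8))) = Add(405, Rational(-1, 8)) = Rational(3239, 8)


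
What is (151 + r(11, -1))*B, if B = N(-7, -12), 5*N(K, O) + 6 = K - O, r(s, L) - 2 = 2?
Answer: -31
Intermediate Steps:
r(s, L) = 4 (r(s, L) = 2 + 2 = 4)
N(K, O) = -6/5 - O/5 + K/5 (N(K, O) = -6/5 + (K - O)/5 = -6/5 + (-O/5 + K/5) = -6/5 - O/5 + K/5)
B = -1/5 (B = -6/5 - 1/5*(-12) + (1/5)*(-7) = -6/5 + 12/5 - 7/5 = -1/5 ≈ -0.20000)
(151 + r(11, -1))*B = (151 + 4)*(-1/5) = 155*(-1/5) = -31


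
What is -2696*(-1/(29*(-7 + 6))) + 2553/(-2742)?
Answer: -2488823/26506 ≈ -93.897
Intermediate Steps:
-2696*(-1/(29*(-7 + 6))) + 2553/(-2742) = -2696/((-1*(-29))) + 2553*(-1/2742) = -2696/29 - 851/914 = -2488823/26506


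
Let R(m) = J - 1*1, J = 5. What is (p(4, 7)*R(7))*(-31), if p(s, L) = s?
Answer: -496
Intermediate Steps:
R(m) = 4 (R(m) = 5 - 1*1 = 5 - 1 = 4)
(p(4, 7)*R(7))*(-31) = (4*4)*(-31) = 16*(-31) = -496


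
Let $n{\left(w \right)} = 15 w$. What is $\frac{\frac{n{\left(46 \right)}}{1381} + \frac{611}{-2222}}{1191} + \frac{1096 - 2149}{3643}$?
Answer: $- \frac{3845867819459}{13314003473166} \approx -0.28886$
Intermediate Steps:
$\frac{\frac{n{\left(46 \right)}}{1381} + \frac{611}{-2222}}{1191} + \frac{1096 - 2149}{3643} = \frac{\frac{15 \cdot 46}{1381} + \frac{611}{-2222}}{1191} + \frac{1096 - 2149}{3643} = \left(690 \cdot \frac{1}{1381} + 611 \left(- \frac{1}{2222}\right)\right) \frac{1}{1191} - \frac{1053}{3643} = \left(\frac{690}{1381} - \frac{611}{2222}\right) \frac{1}{1191} - \frac{1053}{3643} = \frac{689389}{3068582} \cdot \frac{1}{1191} - \frac{1053}{3643} = \frac{689389}{3654681162} - \frac{1053}{3643} = - \frac{3845867819459}{13314003473166}$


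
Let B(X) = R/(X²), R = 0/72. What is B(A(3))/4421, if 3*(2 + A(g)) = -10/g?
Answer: 0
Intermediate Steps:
R = 0 (R = 0*(1/72) = 0)
A(g) = -2 - 10/(3*g) (A(g) = -2 + (-10/g)/3 = -2 - 10/(3*g))
B(X) = 0 (B(X) = 0/(X²) = 0/X² = 0)
B(A(3))/4421 = 0/4421 = 0*(1/4421) = 0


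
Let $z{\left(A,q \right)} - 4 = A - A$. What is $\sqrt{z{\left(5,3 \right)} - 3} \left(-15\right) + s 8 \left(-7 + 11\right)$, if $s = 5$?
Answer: $145$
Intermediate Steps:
$z{\left(A,q \right)} = 4$ ($z{\left(A,q \right)} = 4 + \left(A - A\right) = 4 + 0 = 4$)
$\sqrt{z{\left(5,3 \right)} - 3} \left(-15\right) + s 8 \left(-7 + 11\right) = \sqrt{4 - 3} \left(-15\right) + 5 \cdot 8 \left(-7 + 11\right) = \sqrt{1} \left(-15\right) + 5 \cdot 8 \cdot 4 = 1 \left(-15\right) + 5 \cdot 32 = -15 + 160 = 145$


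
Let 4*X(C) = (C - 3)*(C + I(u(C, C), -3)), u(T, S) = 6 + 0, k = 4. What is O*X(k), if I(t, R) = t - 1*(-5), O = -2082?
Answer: -15615/2 ≈ -7807.5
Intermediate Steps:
u(T, S) = 6
I(t, R) = 5 + t (I(t, R) = t + 5 = 5 + t)
X(C) = (-3 + C)*(11 + C)/4 (X(C) = ((C - 3)*(C + (5 + 6)))/4 = ((-3 + C)*(C + 11))/4 = ((-3 + C)*(11 + C))/4 = (-3 + C)*(11 + C)/4)
O*X(k) = -2082*(-33/4 + 2*4 + (1/4)*4**2) = -2082*(-33/4 + 8 + (1/4)*16) = -2082*(-33/4 + 8 + 4) = -2082*15/4 = -15615/2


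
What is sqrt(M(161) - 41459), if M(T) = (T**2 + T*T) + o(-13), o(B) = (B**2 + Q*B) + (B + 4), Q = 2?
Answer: sqrt(10517) ≈ 102.55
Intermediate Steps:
o(B) = 4 + B**2 + 3*B (o(B) = (B**2 + 2*B) + (B + 4) = (B**2 + 2*B) + (4 + B) = 4 + B**2 + 3*B)
M(T) = 134 + 2*T**2 (M(T) = (T**2 + T*T) + (4 + (-13)**2 + 3*(-13)) = (T**2 + T**2) + (4 + 169 - 39) = 2*T**2 + 134 = 134 + 2*T**2)
sqrt(M(161) - 41459) = sqrt((134 + 2*161**2) - 41459) = sqrt((134 + 2*25921) - 41459) = sqrt((134 + 51842) - 41459) = sqrt(51976 - 41459) = sqrt(10517)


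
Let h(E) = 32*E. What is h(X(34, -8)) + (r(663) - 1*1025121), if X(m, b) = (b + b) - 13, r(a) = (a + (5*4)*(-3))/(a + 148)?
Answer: -832125136/811 ≈ -1.0260e+6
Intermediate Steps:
r(a) = (-60 + a)/(148 + a) (r(a) = (a + 20*(-3))/(148 + a) = (a - 60)/(148 + a) = (-60 + a)/(148 + a))
X(m, b) = -13 + 2*b (X(m, b) = 2*b - 13 = -13 + 2*b)
h(X(34, -8)) + (r(663) - 1*1025121) = 32*(-13 + 2*(-8)) + ((-60 + 663)/(148 + 663) - 1*1025121) = 32*(-13 - 16) + (603/811 - 1025121) = 32*(-29) + ((1/811)*603 - 1025121) = -928 + (603/811 - 1025121) = -928 - 831372528/811 = -832125136/811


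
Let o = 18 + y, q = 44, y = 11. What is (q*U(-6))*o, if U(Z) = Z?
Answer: -7656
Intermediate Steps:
o = 29 (o = 18 + 11 = 29)
(q*U(-6))*o = (44*(-6))*29 = -264*29 = -7656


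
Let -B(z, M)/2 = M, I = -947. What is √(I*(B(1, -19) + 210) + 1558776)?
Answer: 4*√82745 ≈ 1150.6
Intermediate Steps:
B(z, M) = -2*M
√(I*(B(1, -19) + 210) + 1558776) = √(-947*(-2*(-19) + 210) + 1558776) = √(-947*(38 + 210) + 1558776) = √(-947*248 + 1558776) = √(-234856 + 1558776) = √1323920 = 4*√82745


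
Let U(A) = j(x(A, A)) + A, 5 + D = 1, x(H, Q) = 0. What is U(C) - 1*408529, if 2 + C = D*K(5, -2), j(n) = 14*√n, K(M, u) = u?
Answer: -408523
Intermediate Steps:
D = -4 (D = -5 + 1 = -4)
C = 6 (C = -2 - 4*(-2) = -2 + 8 = 6)
U(A) = A (U(A) = 14*√0 + A = 14*0 + A = 0 + A = A)
U(C) - 1*408529 = 6 - 1*408529 = 6 - 408529 = -408523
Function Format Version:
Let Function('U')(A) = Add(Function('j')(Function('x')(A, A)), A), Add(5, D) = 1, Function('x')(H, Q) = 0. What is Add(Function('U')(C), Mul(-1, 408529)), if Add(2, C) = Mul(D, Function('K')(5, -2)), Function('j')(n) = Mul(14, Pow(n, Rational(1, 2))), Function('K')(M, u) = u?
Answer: -408523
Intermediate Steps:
D = -4 (D = Add(-5, 1) = -4)
C = 6 (C = Add(-2, Mul(-4, -2)) = Add(-2, 8) = 6)
Function('U')(A) = A (Function('U')(A) = Add(Mul(14, Pow(0, Rational(1, 2))), A) = Add(Mul(14, 0), A) = Add(0, A) = A)
Add(Function('U')(C), Mul(-1, 408529)) = Add(6, Mul(-1, 408529)) = Add(6, -408529) = -408523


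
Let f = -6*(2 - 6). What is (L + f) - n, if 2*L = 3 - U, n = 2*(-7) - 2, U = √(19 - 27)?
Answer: 83/2 - I*√2 ≈ 41.5 - 1.4142*I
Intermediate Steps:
U = 2*I*√2 (U = √(-8) = 2*I*√2 ≈ 2.8284*I)
f = 24 (f = -6*(-4) = 24)
n = -16 (n = -14 - 2 = -16)
L = 3/2 - I*√2 (L = (3 - 2*I*√2)/2 = 3/2 - I*√2 ≈ 1.5 - 1.4142*I)
(L + f) - n = ((3/2 - I*√2) + 24) - 1*(-16) = (51/2 - I*√2) + 16 = 83/2 - I*√2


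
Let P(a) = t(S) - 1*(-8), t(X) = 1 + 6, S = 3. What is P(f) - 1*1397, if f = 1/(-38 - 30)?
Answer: -1382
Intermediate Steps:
t(X) = 7
f = -1/68 (f = 1/(-68) = -1/68 ≈ -0.014706)
P(a) = 15 (P(a) = 7 - 1*(-8) = 7 + 8 = 15)
P(f) - 1*1397 = 15 - 1*1397 = 15 - 1397 = -1382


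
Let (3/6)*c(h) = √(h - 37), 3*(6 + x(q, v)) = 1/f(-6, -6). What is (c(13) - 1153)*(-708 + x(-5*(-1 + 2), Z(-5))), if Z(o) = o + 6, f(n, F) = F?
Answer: 14819509/18 - 25706*I*√6/9 ≈ 8.2331e+5 - 6996.3*I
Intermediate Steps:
Z(o) = 6 + o
x(q, v) = -109/18 (x(q, v) = -6 + (⅓)/(-6) = -6 + (⅓)*(-⅙) = -6 - 1/18 = -109/18)
c(h) = 2*√(-37 + h) (c(h) = 2*√(h - 37) = 2*√(-37 + h))
(c(13) - 1153)*(-708 + x(-5*(-1 + 2), Z(-5))) = (2*√(-37 + 13) - 1153)*(-708 - 109/18) = (2*√(-24) - 1153)*(-12853/18) = (2*(2*I*√6) - 1153)*(-12853/18) = (4*I*√6 - 1153)*(-12853/18) = (-1153 + 4*I*√6)*(-12853/18) = 14819509/18 - 25706*I*√6/9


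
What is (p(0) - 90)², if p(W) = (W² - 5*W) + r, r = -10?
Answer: 10000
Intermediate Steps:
p(W) = -10 + W² - 5*W (p(W) = (W² - 5*W) - 10 = -10 + W² - 5*W)
(p(0) - 90)² = ((-10 + 0² - 5*0) - 90)² = ((-10 + 0 + 0) - 90)² = (-10 - 90)² = (-100)² = 10000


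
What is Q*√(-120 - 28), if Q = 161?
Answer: 322*I*√37 ≈ 1958.7*I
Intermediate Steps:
Q*√(-120 - 28) = 161*√(-120 - 28) = 161*√(-148) = 161*(2*I*√37) = 322*I*√37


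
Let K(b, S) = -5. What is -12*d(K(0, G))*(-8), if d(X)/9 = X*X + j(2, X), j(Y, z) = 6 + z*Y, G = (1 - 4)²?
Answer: 18144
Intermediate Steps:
G = 9 (G = (-3)² = 9)
j(Y, z) = 6 + Y*z
d(X) = 54 + 9*X² + 18*X (d(X) = 9*(X*X + (6 + 2*X)) = 9*(X² + (6 + 2*X)) = 9*(6 + X² + 2*X) = 54 + 9*X² + 18*X)
-12*d(K(0, G))*(-8) = -12*(54 + 9*(-5)² + 18*(-5))*(-8) = -12*(54 + 9*25 - 90)*(-8) = -12*(54 + 225 - 90)*(-8) = -12*189*(-8) = -2268*(-8) = 18144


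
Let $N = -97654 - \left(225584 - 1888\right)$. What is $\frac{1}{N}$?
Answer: $- \frac{1}{321350} \approx -3.1119 \cdot 10^{-6}$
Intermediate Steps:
$N = -321350$ ($N = -97654 - 223696 = -321350$)
$\frac{1}{N} = \frac{1}{-321350} = - \frac{1}{321350}$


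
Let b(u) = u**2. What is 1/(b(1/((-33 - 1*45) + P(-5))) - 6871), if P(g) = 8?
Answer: -4900/33667899 ≈ -0.00014554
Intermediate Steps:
1/(b(1/((-33 - 1*45) + P(-5))) - 6871) = 1/((1/((-33 - 1*45) + 8))**2 - 6871) = 1/((1/((-33 - 45) + 8))**2 - 6871) = 1/((1/(-78 + 8))**2 - 6871) = 1/((1/(-70))**2 - 6871) = 1/((-1/70)**2 - 6871) = 1/(1/4900 - 6871) = 1/(-33667899/4900) = -4900/33667899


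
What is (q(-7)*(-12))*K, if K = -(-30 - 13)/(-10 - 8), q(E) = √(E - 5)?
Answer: 172*I*√3/3 ≈ 99.304*I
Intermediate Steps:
q(E) = √(-5 + E)
K = -43/18 (K = -(-43)/(-18) = -(-43)*(-1)/18 = -1*43/18 = -43/18 ≈ -2.3889)
(q(-7)*(-12))*K = (√(-5 - 7)*(-12))*(-43/18) = (√(-12)*(-12))*(-43/18) = ((2*I*√3)*(-12))*(-43/18) = -24*I*√3*(-43/18) = 172*I*√3/3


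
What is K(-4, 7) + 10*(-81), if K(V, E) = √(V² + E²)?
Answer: -810 + √65 ≈ -801.94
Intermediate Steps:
K(V, E) = √(E² + V²)
K(-4, 7) + 10*(-81) = √(7² + (-4)²) + 10*(-81) = √(49 + 16) - 810 = √65 - 810 = -810 + √65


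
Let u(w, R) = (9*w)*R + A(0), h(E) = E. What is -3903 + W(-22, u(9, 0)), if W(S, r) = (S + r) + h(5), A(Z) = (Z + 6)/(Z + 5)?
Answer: -19594/5 ≈ -3918.8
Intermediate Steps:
A(Z) = (6 + Z)/(5 + Z)
u(w, R) = 6/5 + 9*R*w (u(w, R) = (9*w)*R + (6 + 0)/(5 + 0) = 9*R*w + 6/5 = 6/5 + 9*R*w)
W(S, r) = 5 + S + r (W(S, r) = (S + r) + 5 = 5 + S + r)
-3903 + W(-22, u(9, 0)) = -3903 + (5 - 22 + (6/5 + 9*0*9)) = -3903 + (5 - 22 + (6/5 + 0)) = -3903 + (5 - 22 + 6/5) = -3903 - 79/5 = -19594/5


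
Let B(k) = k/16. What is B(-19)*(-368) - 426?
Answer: 11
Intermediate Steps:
B(k) = k/16 (B(k) = k*(1/16) = k/16)
B(-19)*(-368) - 426 = ((1/16)*(-19))*(-368) - 426 = -19/16*(-368) - 426 = 437 - 426 = 11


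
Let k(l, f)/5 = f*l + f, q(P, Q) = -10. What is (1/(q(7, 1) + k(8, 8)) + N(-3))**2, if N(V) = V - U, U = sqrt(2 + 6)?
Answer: 2080401/122500 + 2098*sqrt(2)/175 ≈ 33.937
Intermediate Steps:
U = 2*sqrt(2) (U = sqrt(8) = 2*sqrt(2) ≈ 2.8284)
k(l, f) = 5*f + 5*f*l (k(l, f) = 5*(f*l + f) = 5*(f + f*l) = 5*f + 5*f*l)
N(V) = V - 2*sqrt(2)
(1/(q(7, 1) + k(8, 8)) + N(-3))**2 = (1/(-10 + 5*8*(1 + 8)) + (-3 - 2*sqrt(2)))**2 = (1/(-10 + 5*8*9) + (-3 - 2*sqrt(2)))**2 = (1/(-10 + 360) + (-3 - 2*sqrt(2)))**2 = (1/350 + (-3 - 2*sqrt(2)))**2 = (-1049/350 - 2*sqrt(2))**2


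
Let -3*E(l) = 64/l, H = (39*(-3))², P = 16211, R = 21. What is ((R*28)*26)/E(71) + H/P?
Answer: -507574197/9976 ≈ -50880.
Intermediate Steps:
H = 13689 (H = (-117)² = 13689)
E(l) = -64/(3*l)
((R*28)*26)/E(71) + H/P = ((21*28)*26)/((-64/3/71)) + 13689/16211 = (588*26)/((-64/3*1/71)) + 13689*(1/16211) = 15288/(-64/213) + 1053/1247 = 15288*(-213/64) + 1053/1247 = -407043/8 + 1053/1247 = -507574197/9976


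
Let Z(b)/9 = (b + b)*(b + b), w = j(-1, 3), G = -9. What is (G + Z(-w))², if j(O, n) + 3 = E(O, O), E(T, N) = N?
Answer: 321489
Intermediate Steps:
j(O, n) = -3 + O
w = -4 (w = -3 - 1 = -4)
Z(b) = 36*b² (Z(b) = 9*((b + b)*(b + b)) = 9*((2*b)*(2*b)) = 9*(4*b²) = 36*b²)
(G + Z(-w))² = (-9 + 36*(-1*(-4))²)² = (-9 + 36*4²)² = (-9 + 36*16)² = (-9 + 576)² = 567² = 321489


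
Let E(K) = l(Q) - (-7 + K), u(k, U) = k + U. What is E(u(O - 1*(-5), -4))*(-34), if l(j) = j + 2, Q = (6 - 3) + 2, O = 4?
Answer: -306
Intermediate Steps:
Q = 5 (Q = 3 + 2 = 5)
l(j) = 2 + j
u(k, U) = U + k
E(K) = 14 - K (E(K) = (2 + 5) - (-7 + K) = 7 + (7 - K) = 14 - K)
E(u(O - 1*(-5), -4))*(-34) = (14 - (-4 + (4 - 1*(-5))))*(-34) = (14 - (-4 + (4 + 5)))*(-34) = (14 - (-4 + 9))*(-34) = (14 - 1*5)*(-34) = (14 - 5)*(-34) = 9*(-34) = -306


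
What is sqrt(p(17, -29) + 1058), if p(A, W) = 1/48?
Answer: sqrt(152355)/12 ≈ 32.527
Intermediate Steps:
p(A, W) = 1/48
sqrt(p(17, -29) + 1058) = sqrt(1/48 + 1058) = sqrt(50785/48) = sqrt(152355)/12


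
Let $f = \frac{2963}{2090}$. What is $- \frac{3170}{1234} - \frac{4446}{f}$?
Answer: $- \frac{5737946735}{1828171} \approx -3138.6$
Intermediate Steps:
$f = \frac{2963}{2090}$ ($f = 2963 \cdot \frac{1}{2090} = \frac{2963}{2090} \approx 1.4177$)
$- \frac{3170}{1234} - \frac{4446}{f} = - \frac{3170}{1234} - \frac{4446}{\frac{2963}{2090}} = \left(-3170\right) \frac{1}{1234} - \frac{9292140}{2963} = - \frac{1585}{617} - \frac{9292140}{2963} = - \frac{5737946735}{1828171}$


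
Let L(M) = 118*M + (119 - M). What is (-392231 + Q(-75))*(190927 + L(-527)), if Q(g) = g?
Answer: -50759296422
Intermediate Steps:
L(M) = 119 + 117*M
(-392231 + Q(-75))*(190927 + L(-527)) = (-392231 - 75)*(190927 + (119 + 117*(-527))) = -392306*(190927 + (119 - 61659)) = -392306*(190927 - 61540) = -392306*129387 = -50759296422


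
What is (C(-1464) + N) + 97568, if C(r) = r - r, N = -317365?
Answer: -219797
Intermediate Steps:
C(r) = 0
(C(-1464) + N) + 97568 = (0 - 317365) + 97568 = -317365 + 97568 = -219797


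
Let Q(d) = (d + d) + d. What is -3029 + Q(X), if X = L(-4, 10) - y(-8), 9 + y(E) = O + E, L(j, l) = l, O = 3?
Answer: -2957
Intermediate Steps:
y(E) = -6 + E (y(E) = -9 + (3 + E) = -6 + E)
X = 24 (X = 10 - (-6 - 8) = 10 - 1*(-14) = 10 + 14 = 24)
Q(d) = 3*d (Q(d) = 2*d + d = 3*d)
-3029 + Q(X) = -3029 + 3*24 = -3029 + 72 = -2957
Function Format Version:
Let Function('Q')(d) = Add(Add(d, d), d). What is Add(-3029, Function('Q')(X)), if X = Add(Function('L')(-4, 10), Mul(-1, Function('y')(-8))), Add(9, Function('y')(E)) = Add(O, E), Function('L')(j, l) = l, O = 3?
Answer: -2957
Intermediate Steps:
Function('y')(E) = Add(-6, E) (Function('y')(E) = Add(-9, Add(3, E)) = Add(-6, E))
X = 24 (X = Add(10, Mul(-1, Add(-6, -8))) = Add(10, Mul(-1, -14)) = Add(10, 14) = 24)
Function('Q')(d) = Mul(3, d) (Function('Q')(d) = Add(Mul(2, d), d) = Mul(3, d))
Add(-3029, Function('Q')(X)) = Add(-3029, Mul(3, 24)) = Add(-3029, 72) = -2957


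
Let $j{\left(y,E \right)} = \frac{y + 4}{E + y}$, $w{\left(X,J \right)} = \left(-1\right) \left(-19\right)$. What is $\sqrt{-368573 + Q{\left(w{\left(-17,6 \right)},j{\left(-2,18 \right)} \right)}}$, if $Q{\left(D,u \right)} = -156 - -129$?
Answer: $10 i \sqrt{3686} \approx 607.12 i$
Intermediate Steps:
$w{\left(X,J \right)} = 19$
$j{\left(y,E \right)} = \frac{4 + y}{E + y}$
$Q{\left(D,u \right)} = -27$ ($Q{\left(D,u \right)} = -156 + 129 = -27$)
$\sqrt{-368573 + Q{\left(w{\left(-17,6 \right)},j{\left(-2,18 \right)} \right)}} = \sqrt{-368573 - 27} = \sqrt{-368600} = 10 i \sqrt{3686}$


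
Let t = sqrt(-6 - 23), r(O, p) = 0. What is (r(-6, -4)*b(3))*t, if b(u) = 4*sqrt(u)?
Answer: 0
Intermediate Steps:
t = I*sqrt(29) (t = sqrt(-29) = I*sqrt(29) ≈ 5.3852*I)
(r(-6, -4)*b(3))*t = (0*(4*sqrt(3)))*(I*sqrt(29)) = 0*(I*sqrt(29)) = 0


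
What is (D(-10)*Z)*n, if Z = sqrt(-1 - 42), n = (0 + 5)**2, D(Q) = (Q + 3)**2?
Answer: 1225*I*sqrt(43) ≈ 8032.9*I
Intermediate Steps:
D(Q) = (3 + Q)**2
n = 25 (n = 5**2 = 25)
Z = I*sqrt(43) (Z = sqrt(-43) = I*sqrt(43) ≈ 6.5574*I)
(D(-10)*Z)*n = ((3 - 10)**2*(I*sqrt(43)))*25 = ((-7)**2*(I*sqrt(43)))*25 = (49*(I*sqrt(43)))*25 = (49*I*sqrt(43))*25 = 1225*I*sqrt(43)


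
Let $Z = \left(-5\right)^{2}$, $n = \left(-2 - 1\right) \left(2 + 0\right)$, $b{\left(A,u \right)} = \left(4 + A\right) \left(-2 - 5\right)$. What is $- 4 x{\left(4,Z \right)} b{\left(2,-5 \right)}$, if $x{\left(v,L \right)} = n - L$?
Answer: $-5208$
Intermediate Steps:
$b{\left(A,u \right)} = -28 - 7 A$ ($b{\left(A,u \right)} = \left(4 + A\right) \left(-7\right) = -28 - 7 A$)
$n = -6$ ($n = \left(-3\right) 2 = -6$)
$Z = 25$
$x{\left(v,L \right)} = -6 - L$
$- 4 x{\left(4,Z \right)} b{\left(2,-5 \right)} = - 4 \left(-6 - 25\right) \left(-28 - 14\right) = \left(-4\right) \left(-31\right) \left(-42\right) = 124 \left(-42\right) = -5208$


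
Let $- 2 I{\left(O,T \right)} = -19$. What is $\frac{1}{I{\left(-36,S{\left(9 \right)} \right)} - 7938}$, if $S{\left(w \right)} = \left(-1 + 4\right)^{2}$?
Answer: $- \frac{2}{15857} \approx -0.00012613$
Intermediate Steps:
$S{\left(w \right)} = 9$ ($S{\left(w \right)} = 3^{2} = 9$)
$I{\left(O,T \right)} = \frac{19}{2}$ ($I{\left(O,T \right)} = \left(- \frac{1}{2}\right) \left(-19\right) = \frac{19}{2}$)
$\frac{1}{I{\left(-36,S{\left(9 \right)} \right)} - 7938} = \frac{1}{\frac{19}{2} - 7938} = \frac{1}{- \frac{15857}{2}} = - \frac{2}{15857}$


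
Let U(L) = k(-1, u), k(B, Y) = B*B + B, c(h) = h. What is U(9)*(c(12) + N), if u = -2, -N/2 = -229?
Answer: 0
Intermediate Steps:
N = 458 (N = -2*(-229) = 458)
k(B, Y) = B + B² (k(B, Y) = B² + B = B + B²)
U(L) = 0 (U(L) = -(1 - 1) = -1*0 = 0)
U(9)*(c(12) + N) = 0*(12 + 458) = 0*470 = 0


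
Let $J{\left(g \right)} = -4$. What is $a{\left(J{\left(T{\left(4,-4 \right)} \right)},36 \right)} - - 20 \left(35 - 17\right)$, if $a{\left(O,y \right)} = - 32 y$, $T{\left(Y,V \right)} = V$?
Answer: $-792$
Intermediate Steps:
$a{\left(J{\left(T{\left(4,-4 \right)} \right)},36 \right)} - - 20 \left(35 - 17\right) = \left(-32\right) 36 - - 20 \left(35 - 17\right) = -1152 - \left(-20\right) 18 = -1152 - -360 = -1152 + 360 = -792$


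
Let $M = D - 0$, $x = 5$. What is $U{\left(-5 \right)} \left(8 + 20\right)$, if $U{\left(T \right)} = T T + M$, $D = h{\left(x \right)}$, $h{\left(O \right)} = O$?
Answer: $840$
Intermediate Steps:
$D = 5$
$M = 5$ ($M = 5 - 0 = 5 + 0 = 5$)
$U{\left(T \right)} = 5 + T^{2}$ ($U{\left(T \right)} = T T + 5 = T^{2} + 5 = 5 + T^{2}$)
$U{\left(-5 \right)} \left(8 + 20\right) = \left(5 + \left(-5\right)^{2}\right) \left(8 + 20\right) = \left(5 + 25\right) 28 = 30 \cdot 28 = 840$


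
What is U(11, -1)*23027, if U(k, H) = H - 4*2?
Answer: -207243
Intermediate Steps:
U(k, H) = -8 + H (U(k, H) = H - 1*8 = H - 8 = -8 + H)
U(11, -1)*23027 = (-8 - 1)*23027 = -9*23027 = -207243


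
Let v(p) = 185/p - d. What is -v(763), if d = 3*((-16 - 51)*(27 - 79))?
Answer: 7974691/763 ≈ 10452.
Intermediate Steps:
d = 10452 (d = 3*(-67*(-52)) = 3*3484 = 10452)
v(p) = -10452 + 185/p (v(p) = 185/p - 1*10452 = 185/p - 10452 = -10452 + 185/p)
-v(763) = -(-10452 + 185/763) = -1*(-7974691/763) = 7974691/763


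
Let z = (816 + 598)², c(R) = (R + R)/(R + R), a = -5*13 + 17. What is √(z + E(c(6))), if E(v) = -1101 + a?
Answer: √1998247 ≈ 1413.6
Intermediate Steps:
a = -48 (a = -65 + 17 = -48)
c(R) = 1 (c(R) = (2*R)/((2*R)) = (2*R)*(1/(2*R)) = 1)
E(v) = -1149 (E(v) = -1101 - 48 = -1149)
z = 1999396 (z = 1414² = 1999396)
√(z + E(c(6))) = √(1999396 - 1149) = √1998247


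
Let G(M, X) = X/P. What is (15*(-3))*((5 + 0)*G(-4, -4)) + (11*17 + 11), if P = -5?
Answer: 18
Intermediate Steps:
G(M, X) = -X/5 (G(M, X) = X/(-5) = X*(-⅕) = -X/5)
(15*(-3))*((5 + 0)*G(-4, -4)) + (11*17 + 11) = (15*(-3))*((5 + 0)*(-⅕*(-4))) + (11*17 + 11) = -225*4/5 + (187 + 11) = -45*4 + 198 = -180 + 198 = 18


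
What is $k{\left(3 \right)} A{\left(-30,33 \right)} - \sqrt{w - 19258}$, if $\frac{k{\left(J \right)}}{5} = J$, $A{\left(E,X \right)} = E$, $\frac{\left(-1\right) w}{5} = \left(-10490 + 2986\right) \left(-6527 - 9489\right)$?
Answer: $-450 - i \sqrt{600939578} \approx -450.0 - 24514.0 i$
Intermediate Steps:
$w = -600920320$ ($w = - 5 \left(-10490 + 2986\right) \left(-6527 - 9489\right) = - 5 \left(\left(-7504\right) \left(-16016\right)\right) = \left(-5\right) 120184064 = -600920320$)
$k{\left(J \right)} = 5 J$
$k{\left(3 \right)} A{\left(-30,33 \right)} - \sqrt{w - 19258} = 5 \cdot 3 \left(-30\right) - \sqrt{-600920320 - 19258} = 15 \left(-30\right) - \sqrt{-600939578} = -450 - i \sqrt{600939578}$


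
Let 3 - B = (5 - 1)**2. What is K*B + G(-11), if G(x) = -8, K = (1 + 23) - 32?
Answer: 96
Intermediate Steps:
K = -8 (K = 24 - 32 = -8)
B = -13 (B = 3 - (5 - 1)**2 = 3 - 1*4**2 = 3 - 1*16 = 3 - 16 = -13)
K*B + G(-11) = -8*(-13) - 8 = 104 - 8 = 96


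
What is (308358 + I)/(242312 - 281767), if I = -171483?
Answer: -27375/7891 ≈ -3.4691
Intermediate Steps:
(308358 + I)/(242312 - 281767) = (308358 - 171483)/(242312 - 281767) = 136875/(-39455) = 136875*(-1/39455) = -27375/7891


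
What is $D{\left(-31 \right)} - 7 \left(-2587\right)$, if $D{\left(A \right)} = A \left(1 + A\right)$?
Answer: $19039$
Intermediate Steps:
$D{\left(-31 \right)} - 7 \left(-2587\right) = - 31 \left(1 - 31\right) - 7 \left(-2587\right) = \left(-31\right) \left(-30\right) - -18109 = 930 + 18109 = 19039$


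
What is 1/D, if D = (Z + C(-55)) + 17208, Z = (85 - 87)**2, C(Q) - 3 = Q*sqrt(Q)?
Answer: 313/5391320 + I*sqrt(55)/5391320 ≈ 5.8056e-5 + 1.3756e-6*I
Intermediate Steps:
C(Q) = 3 + Q**(3/2) (C(Q) = 3 + Q*sqrt(Q) = 3 + Q**(3/2))
Z = 4 (Z = (-2)**2 = 4)
D = 17215 - 55*I*sqrt(55) (D = (4 + (3 + (-55)**(3/2))) + 17208 = (4 + (3 - 55*I*sqrt(55))) + 17208 = (7 - 55*I*sqrt(55)) + 17208 = 17215 - 55*I*sqrt(55) ≈ 17215.0 - 407.89*I)
1/D = 1/(17215 - 55*I*sqrt(55))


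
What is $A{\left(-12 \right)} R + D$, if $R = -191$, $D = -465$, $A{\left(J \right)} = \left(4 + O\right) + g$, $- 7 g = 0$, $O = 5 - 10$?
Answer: $-274$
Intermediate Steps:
$O = -5$ ($O = 5 - 10 = -5$)
$g = 0$ ($g = \left(- \frac{1}{7}\right) 0 = 0$)
$A{\left(J \right)} = -1$ ($A{\left(J \right)} = \left(4 - 5\right) + 0 = -1 + 0 = -1$)
$A{\left(-12 \right)} R + D = \left(-1\right) \left(-191\right) - 465 = 191 - 465 = -274$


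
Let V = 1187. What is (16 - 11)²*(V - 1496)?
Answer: -7725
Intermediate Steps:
(16 - 11)²*(V - 1496) = (16 - 11)²*(1187 - 1496) = 5²*(-309) = 25*(-309) = -7725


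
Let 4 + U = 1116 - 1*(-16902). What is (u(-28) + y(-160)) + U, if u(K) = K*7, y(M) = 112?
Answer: 17930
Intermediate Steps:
U = 18014 (U = -4 + (1116 - 1*(-16902)) = -4 + (1116 + 16902) = -4 + 18018 = 18014)
u(K) = 7*K
(u(-28) + y(-160)) + U = (7*(-28) + 112) + 18014 = (-196 + 112) + 18014 = -84 + 18014 = 17930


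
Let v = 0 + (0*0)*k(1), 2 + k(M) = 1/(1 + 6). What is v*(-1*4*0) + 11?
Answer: 11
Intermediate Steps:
k(M) = -13/7 (k(M) = -2 + 1/(1 + 6) = -2 + 1/7 = -2 + ⅐ = -13/7)
v = 0 (v = 0 + (0*0)*(-13/7) = 0 + 0*(-13/7) = 0 + 0 = 0)
v*(-1*4*0) + 11 = 0*(-1*4*0) + 11 = 0*(-4*0) + 11 = 0*0 + 11 = 0 + 11 = 11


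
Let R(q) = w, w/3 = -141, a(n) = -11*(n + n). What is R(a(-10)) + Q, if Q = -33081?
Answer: -33504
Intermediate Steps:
a(n) = -22*n
w = -423 (w = 3*(-141) = -423)
R(q) = -423
R(a(-10)) + Q = -423 - 33081 = -33504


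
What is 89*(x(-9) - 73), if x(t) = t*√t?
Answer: -6497 - 2403*I ≈ -6497.0 - 2403.0*I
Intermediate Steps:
x(t) = t^(3/2)
89*(x(-9) - 73) = 89*((-9)^(3/2) - 73) = 89*(-27*I - 73) = 89*(-73 - 27*I) = -6497 - 2403*I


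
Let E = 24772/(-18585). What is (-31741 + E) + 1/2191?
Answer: -26378354398/831015 ≈ -31742.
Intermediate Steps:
E = -24772/18585 (E = 24772*(-1/18585) = -24772/18585 ≈ -1.3329)
(-31741 + E) + 1/2191 = (-31741 - 24772/18585) + 1/2191 = -589931257/18585 + 1/2191 = -26378354398/831015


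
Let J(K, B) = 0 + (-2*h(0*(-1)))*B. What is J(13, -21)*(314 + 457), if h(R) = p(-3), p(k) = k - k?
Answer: 0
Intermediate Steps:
p(k) = 0
h(R) = 0
J(K, B) = 0 (J(K, B) = 0 + (-2*0)*B = 0 + 0*B = 0 + 0 = 0)
J(13, -21)*(314 + 457) = 0*(314 + 457) = 0*771 = 0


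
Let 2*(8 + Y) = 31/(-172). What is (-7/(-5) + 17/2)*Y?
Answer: -275517/3440 ≈ -80.092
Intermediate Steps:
Y = -2783/344 (Y = -8 + (31/(-172))/2 = -8 + (31*(-1/172))/2 = -8 + (½)*(-31/172) = -8 - 31/344 = -2783/344 ≈ -8.0901)
(-7/(-5) + 17/2)*Y = (-7/(-5) + 17/2)*(-2783/344) = (-7*(-⅕) + 17*(½))*(-2783/344) = (7/5 + 17/2)*(-2783/344) = (99/10)*(-2783/344) = -275517/3440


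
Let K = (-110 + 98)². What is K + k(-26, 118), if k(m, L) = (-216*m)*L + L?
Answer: 662950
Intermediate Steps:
k(m, L) = L - 216*L*m (k(m, L) = -216*L*m + L = L - 216*L*m)
K = 144 (K = (-12)² = 144)
K + k(-26, 118) = 144 + 118*(1 - 216*(-26)) = 144 + 118*(1 + 5616) = 144 + 118*5617 = 144 + 662806 = 662950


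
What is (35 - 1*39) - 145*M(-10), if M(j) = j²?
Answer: -14504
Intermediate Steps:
(35 - 1*39) - 145*M(-10) = (35 - 1*39) - 145*(-10)² = (35 - 39) - 145*100 = -4 - 14500 = -14504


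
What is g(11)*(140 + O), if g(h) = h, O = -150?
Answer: -110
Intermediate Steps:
g(11)*(140 + O) = 11*(140 - 150) = 11*(-10) = -110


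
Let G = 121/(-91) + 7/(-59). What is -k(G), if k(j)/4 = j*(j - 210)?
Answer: -35311313664/28826161 ≈ -1225.0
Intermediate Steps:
G = -7776/5369 (G = 121*(-1/91) + 7*(-1/59) = -121/91 - 7/59 = -7776/5369 ≈ -1.4483)
k(j) = 4*j*(-210 + j) (k(j) = 4*(j*(j - 210)) = 4*(j*(-210 + j)) = 4*j*(-210 + j))
-k(G) = -4*(-7776)*(-210 - 7776/5369)/5369 = -4*(-7776)*(-1135266)/(5369*5369) = -1*35311313664/28826161 = -35311313664/28826161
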